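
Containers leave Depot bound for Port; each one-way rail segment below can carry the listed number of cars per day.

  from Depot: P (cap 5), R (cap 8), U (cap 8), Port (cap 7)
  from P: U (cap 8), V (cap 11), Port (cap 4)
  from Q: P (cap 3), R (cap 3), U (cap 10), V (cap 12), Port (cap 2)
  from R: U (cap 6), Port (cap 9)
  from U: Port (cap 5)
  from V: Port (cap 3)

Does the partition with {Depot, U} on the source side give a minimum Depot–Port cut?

Yes — it is a minimum cut (capacity 25).

Given cut capacity: 5 + 8 + 7 + 5 = 25.
Augment Depot→Port: bottleneck 7, flow now 7.
Augment Depot→P→Port: bottleneck 4, flow now 11.
Augment Depot→R→Port: bottleneck 8, flow now 19.
Augment Depot→U→Port: bottleneck 5, flow now 24.
Augment Depot→P→V→Port: bottleneck 1, flow now 25.
No augmenting path remains; maximum flow = 25.
Cut capacity 25 equals the max flow, so it is a minimum cut.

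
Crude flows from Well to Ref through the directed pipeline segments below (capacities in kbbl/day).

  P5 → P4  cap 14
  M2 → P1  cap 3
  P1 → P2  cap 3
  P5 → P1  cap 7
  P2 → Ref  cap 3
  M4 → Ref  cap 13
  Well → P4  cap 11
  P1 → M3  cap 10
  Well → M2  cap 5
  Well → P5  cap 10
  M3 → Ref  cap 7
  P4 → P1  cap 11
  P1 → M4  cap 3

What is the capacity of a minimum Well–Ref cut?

Augment Well→P5→P1→M4→Ref: bottleneck 3, flow now 3.
Augment Well→P5→P1→P2→Ref: bottleneck 3, flow now 6.
Augment Well→P5→P1→M3→Ref: bottleneck 1, flow now 7.
Augment Well→P4→P1→M3→Ref: bottleneck 6, flow now 13.
No augmenting path remains; maximum flow = 13.
By max-flow min-cut, the minimum cut capacity equals the max flow.
In the residual graph, reachable from Well: {Well, P5, P4, M2, P1, M3}.
Min-cut edges: P1→M4 (3), P1→P2 (3), M3→Ref (7); capacity 3 + 3 + 7 = 13.

13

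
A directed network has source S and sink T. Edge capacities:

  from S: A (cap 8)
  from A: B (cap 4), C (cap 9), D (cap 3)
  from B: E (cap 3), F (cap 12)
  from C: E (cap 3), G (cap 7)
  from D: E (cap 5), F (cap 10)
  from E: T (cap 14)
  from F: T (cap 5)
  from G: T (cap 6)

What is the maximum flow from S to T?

8

Augment S→A→B→E→T: bottleneck 3, flow now 3.
Augment S→A→B→F→T: bottleneck 1, flow now 4.
Augment S→A→C→E→T: bottleneck 3, flow now 7.
Augment S→A→C→G→T: bottleneck 1, flow now 8.
No augmenting path remains; maximum flow = 8.
In the residual graph, reachable from S: {S}.
Min-cut edges: S→A (8); capacity 8 = 8.
This cut is saturated, so no flow can exceed 8.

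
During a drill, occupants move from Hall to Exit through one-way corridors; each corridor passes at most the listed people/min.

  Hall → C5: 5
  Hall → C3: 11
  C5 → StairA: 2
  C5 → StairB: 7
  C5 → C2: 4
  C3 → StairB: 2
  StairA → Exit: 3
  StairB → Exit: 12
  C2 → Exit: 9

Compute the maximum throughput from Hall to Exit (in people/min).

7

Augment Hall→C5→StairA→Exit: bottleneck 2, flow now 2.
Augment Hall→C5→StairB→Exit: bottleneck 3, flow now 5.
Augment Hall→C3→StairB→Exit: bottleneck 2, flow now 7.
No augmenting path remains; maximum flow = 7.
In the residual graph, reachable from Hall: {Hall, C3}.
Min-cut edges: Hall→C5 (5), C3→StairB (2); capacity 5 + 2 = 7.
This cut is saturated, so no flow can exceed 7.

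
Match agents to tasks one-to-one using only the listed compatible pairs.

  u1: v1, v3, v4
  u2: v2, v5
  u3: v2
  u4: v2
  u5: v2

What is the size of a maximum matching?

Unit-capacity flow: source→left, listed edges, right→sink; max matching = max flow.
Augmenting path u1→v1 (+1); matched 1.
Augmenting path u2→v2 (+1); matched 2.
Augmenting path u3→v2→u2→v5 (+1); matched 3.
No augmenting path remains; maximum matching = 3.
König certificate: {u1, u2, v2} is a vertex cover of size 3 (every listed pair touches it), so no matching can be larger.

3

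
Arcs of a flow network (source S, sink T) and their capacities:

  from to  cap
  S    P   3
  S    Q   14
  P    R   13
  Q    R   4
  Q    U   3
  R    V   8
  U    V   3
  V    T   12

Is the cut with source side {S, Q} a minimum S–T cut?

Yes — it is a minimum cut (capacity 10).

Given cut capacity: 3 + 4 + 3 = 10.
Augment S→P→R→V→T: bottleneck 3, flow now 3.
Augment S→Q→R→V→T: bottleneck 4, flow now 7.
Augment S→Q→U→V→T: bottleneck 3, flow now 10.
No augmenting path remains; maximum flow = 10.
Cut capacity 10 equals the max flow, so it is a minimum cut.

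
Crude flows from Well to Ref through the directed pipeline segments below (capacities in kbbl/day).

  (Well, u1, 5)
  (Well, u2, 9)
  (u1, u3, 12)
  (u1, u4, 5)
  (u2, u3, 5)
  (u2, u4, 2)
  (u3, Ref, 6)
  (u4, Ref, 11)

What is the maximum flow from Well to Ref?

12

Augment Well→u1→u3→Ref: bottleneck 5, flow now 5.
Augment Well→u2→u3→Ref: bottleneck 1, flow now 6.
Augment Well→u2→u4→Ref: bottleneck 2, flow now 8.
Augment Well→u2→u3→u1→u4→Ref: bottleneck 4, flow now 12. (uses reverse residual edge)
No augmenting path remains; maximum flow = 12.
In the residual graph, reachable from Well: {Well, u2}.
Min-cut edges: Well→u1 (5), u2→u3 (5), u2→u4 (2); capacity 5 + 5 + 2 = 12.
This cut is saturated, so no flow can exceed 12.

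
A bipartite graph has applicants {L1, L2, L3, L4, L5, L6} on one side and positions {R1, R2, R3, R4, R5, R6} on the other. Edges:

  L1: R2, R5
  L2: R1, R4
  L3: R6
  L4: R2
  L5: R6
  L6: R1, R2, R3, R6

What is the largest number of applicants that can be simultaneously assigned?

Unit-capacity flow: source→left, listed edges, right→sink; max matching = max flow.
Augmenting path L1→R2 (+1); matched 1.
Augmenting path L2→R1 (+1); matched 2.
Augmenting path L3→R6 (+1); matched 3.
Augmenting path L6→R3 (+1); matched 4.
Augmenting path L4→R2→L1→R5 (+1); matched 5.
No augmenting path remains; maximum matching = 5.
König certificate: {L1, L2, L4, L6, R6} is a vertex cover of size 5 (every listed pair touches it), so no matching can be larger.

5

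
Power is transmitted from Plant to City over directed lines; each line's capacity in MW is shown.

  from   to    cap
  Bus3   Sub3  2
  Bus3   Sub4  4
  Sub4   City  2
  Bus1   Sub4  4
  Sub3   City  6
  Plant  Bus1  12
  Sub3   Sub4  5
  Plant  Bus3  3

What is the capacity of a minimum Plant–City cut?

Augment Plant→Bus3→Sub3→City: bottleneck 2, flow now 2.
Augment Plant→Bus3→Sub4→City: bottleneck 1, flow now 3.
Augment Plant→Bus1→Sub4→City: bottleneck 1, flow now 4.
No augmenting path remains; maximum flow = 4.
By max-flow min-cut, the minimum cut capacity equals the max flow.
In the residual graph, reachable from Plant: {Plant, Bus3, Bus1, Sub4}.
Min-cut edges: Bus3→Sub3 (2), Sub4→City (2); capacity 2 + 2 = 4.

4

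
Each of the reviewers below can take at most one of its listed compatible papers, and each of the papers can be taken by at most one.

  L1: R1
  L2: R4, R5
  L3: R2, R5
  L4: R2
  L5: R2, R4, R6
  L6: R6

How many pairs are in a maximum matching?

Unit-capacity flow: source→left, listed edges, right→sink; max matching = max flow.
Augmenting path L1→R1 (+1); matched 1.
Augmenting path L2→R4 (+1); matched 2.
Augmenting path L3→R2 (+1); matched 3.
Augmenting path L5→R6 (+1); matched 4.
Augmenting path L4→R2→L3→R5 (+1); matched 5.
No augmenting path remains; maximum matching = 5.
König certificate: {L1, R2, R4, R5, R6} is a vertex cover of size 5 (every listed pair touches it), so no matching can be larger.

5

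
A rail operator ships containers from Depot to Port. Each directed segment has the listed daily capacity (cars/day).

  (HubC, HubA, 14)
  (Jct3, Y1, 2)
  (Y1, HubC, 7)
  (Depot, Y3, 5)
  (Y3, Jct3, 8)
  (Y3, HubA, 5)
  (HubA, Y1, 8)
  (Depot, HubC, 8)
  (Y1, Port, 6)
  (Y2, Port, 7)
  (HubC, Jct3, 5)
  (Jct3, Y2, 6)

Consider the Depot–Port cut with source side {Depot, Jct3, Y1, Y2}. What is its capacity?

33

Edges leaving {Depot, Jct3, Y1, Y2}: Depot→Y3 (5), Depot→HubC (8), Y1→HubC (7), Y1→Port (6), Y2→Port (7).
Cut capacity = 5 + 8 + 7 + 6 + 7 = 33.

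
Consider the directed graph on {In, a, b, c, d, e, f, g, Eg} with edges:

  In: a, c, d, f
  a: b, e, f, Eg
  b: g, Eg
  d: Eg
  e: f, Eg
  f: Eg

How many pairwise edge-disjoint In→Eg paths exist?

Assign every edge capacity 1; by Menger, the answer equals the max flow.
Path In→a→Eg (+1); total 1.
Path In→d→Eg (+1); total 2.
Path In→f→Eg (+1); total 3.
No residual In→Eg path; max flow = 3.
Certifying cut of size 3: {In→a, In→d, In→f}.

3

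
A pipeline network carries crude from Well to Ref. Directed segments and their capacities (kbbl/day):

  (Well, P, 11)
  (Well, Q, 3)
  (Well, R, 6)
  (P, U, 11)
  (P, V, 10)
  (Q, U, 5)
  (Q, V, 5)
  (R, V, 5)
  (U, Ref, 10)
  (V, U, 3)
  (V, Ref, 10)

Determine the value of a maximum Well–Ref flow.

Augment Well→P→U→Ref: bottleneck 10, flow now 10.
Augment Well→P→V→Ref: bottleneck 1, flow now 11.
Augment Well→Q→V→Ref: bottleneck 3, flow now 14.
Augment Well→R→V→Ref: bottleneck 5, flow now 19.
No augmenting path remains; maximum flow = 19.
In the residual graph, reachable from Well: {Well, R}.
Min-cut edges: Well→P (11), Well→Q (3), R→V (5); capacity 11 + 3 + 5 = 19.
This cut is saturated, so no flow can exceed 19.

19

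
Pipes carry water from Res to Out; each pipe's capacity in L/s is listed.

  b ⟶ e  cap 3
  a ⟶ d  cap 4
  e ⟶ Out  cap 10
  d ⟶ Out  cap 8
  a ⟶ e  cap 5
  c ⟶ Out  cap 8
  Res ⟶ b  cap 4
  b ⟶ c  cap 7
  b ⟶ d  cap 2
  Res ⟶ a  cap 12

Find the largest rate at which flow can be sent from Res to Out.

13

Augment Res→a→d→Out: bottleneck 4, flow now 4.
Augment Res→a→e→Out: bottleneck 5, flow now 9.
Augment Res→b→c→Out: bottleneck 4, flow now 13.
No augmenting path remains; maximum flow = 13.
In the residual graph, reachable from Res: {Res, a}.
Min-cut edges: Res→b (4), a→d (4), a→e (5); capacity 4 + 4 + 5 = 13.
This cut is saturated, so no flow can exceed 13.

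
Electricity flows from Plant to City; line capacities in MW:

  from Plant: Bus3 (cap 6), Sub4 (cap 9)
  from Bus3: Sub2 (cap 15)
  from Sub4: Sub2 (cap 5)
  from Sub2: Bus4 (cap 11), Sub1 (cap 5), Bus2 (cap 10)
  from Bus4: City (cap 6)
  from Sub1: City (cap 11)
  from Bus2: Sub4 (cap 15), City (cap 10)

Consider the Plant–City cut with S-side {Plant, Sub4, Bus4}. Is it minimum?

No — its capacity is 17, but the minimum cut has capacity 11.

Given cut capacity: 6 + 5 + 6 = 17.
Augment Plant→Bus3→Sub2→Bus4→City: bottleneck 6, flow now 6.
Augment Plant→Sub4→Sub2→Sub1→City: bottleneck 5, flow now 11.
No augmenting path remains; maximum flow = 11.
In the residual graph, reachable from Plant: {Plant, Sub4}.
Min-cut edges: Plant→Bus3 (6), Sub4→Sub2 (5); capacity 6 + 5 = 11.
Cut capacity 17 exceeds the max flow 11, so it is not minimum.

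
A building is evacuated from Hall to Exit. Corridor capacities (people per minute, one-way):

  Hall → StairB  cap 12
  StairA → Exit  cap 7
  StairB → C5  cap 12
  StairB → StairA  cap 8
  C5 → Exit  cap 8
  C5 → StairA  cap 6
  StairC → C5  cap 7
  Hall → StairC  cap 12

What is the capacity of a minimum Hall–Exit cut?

Augment Hall→StairB→C5→Exit: bottleneck 8, flow now 8.
Augment Hall→StairB→StairA→Exit: bottleneck 4, flow now 12.
Augment Hall→StairC→C5→StairA→Exit: bottleneck 3, flow now 15.
No augmenting path remains; maximum flow = 15.
By max-flow min-cut, the minimum cut capacity equals the max flow.
In the residual graph, reachable from Hall: {Hall, StairB, StairC, C5, StairA}.
Min-cut edges: C5→Exit (8), StairA→Exit (7); capacity 8 + 7 = 15.

15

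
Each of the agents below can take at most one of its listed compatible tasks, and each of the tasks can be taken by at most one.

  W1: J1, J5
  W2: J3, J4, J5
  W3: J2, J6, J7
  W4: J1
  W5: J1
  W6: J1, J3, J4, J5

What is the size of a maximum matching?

5

Unit-capacity flow: source→left, listed edges, right→sink; max matching = max flow.
Augmenting path W1→J1 (+1); matched 1.
Augmenting path W2→J3 (+1); matched 2.
Augmenting path W3→J2 (+1); matched 3.
Augmenting path W6→J4 (+1); matched 4.
Augmenting path W4→J1→W1→J5 (+1); matched 5.
No augmenting path remains; maximum matching = 5.
König certificate: {W1, W2, W3, W6, J1} is a vertex cover of size 5 (every listed pair touches it), so no matching can be larger.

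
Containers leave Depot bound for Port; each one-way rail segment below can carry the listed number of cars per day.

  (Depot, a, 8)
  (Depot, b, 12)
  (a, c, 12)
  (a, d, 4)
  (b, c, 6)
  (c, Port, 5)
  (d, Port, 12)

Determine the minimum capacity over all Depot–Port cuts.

9

Augment Depot→a→c→Port: bottleneck 5, flow now 5.
Augment Depot→a→d→Port: bottleneck 3, flow now 8.
Augment Depot→b→c→a→d→Port: bottleneck 1, flow now 9. (uses reverse residual edge)
No augmenting path remains; maximum flow = 9.
By max-flow min-cut, the minimum cut capacity equals the max flow.
In the residual graph, reachable from Depot: {Depot, a, b, c}.
Min-cut edges: a→d (4), c→Port (5); capacity 4 + 5 = 9.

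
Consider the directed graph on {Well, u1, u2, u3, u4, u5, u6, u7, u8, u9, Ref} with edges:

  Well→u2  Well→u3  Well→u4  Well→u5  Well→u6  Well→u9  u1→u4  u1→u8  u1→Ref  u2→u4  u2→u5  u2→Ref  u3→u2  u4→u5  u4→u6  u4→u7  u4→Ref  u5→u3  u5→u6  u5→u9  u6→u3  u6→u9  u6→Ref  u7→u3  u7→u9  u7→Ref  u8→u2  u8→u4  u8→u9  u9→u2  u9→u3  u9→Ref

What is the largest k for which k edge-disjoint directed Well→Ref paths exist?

Assign every edge capacity 1; by Menger, the answer equals the max flow.
Path Well→u2→Ref (+1); total 1.
Path Well→u4→Ref (+1); total 2.
Path Well→u6→Ref (+1); total 3.
Path Well→u9→Ref (+1); total 4.
Path Well→u3→u2→u4→u7→Ref (+1); total 5.
No residual Well→Ref path; max flow = 5.
Certifying cut of size 5: {Well→u4, u2→Ref, u2→u4, u6→Ref, u9→Ref}.

5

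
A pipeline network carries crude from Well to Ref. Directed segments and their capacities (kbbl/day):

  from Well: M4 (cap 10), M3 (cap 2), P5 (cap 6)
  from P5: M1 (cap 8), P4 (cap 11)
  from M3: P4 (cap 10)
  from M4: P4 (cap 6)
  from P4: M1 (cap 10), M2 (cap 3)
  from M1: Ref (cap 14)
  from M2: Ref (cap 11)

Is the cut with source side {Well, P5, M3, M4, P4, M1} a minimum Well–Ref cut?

Given cut capacity: 3 + 14 = 17.
Augment Well→P5→M1→Ref: bottleneck 6, flow now 6.
Augment Well→M3→P4→M1→Ref: bottleneck 2, flow now 8.
Augment Well→M4→P4→M1→Ref: bottleneck 6, flow now 14.
No augmenting path remains; maximum flow = 14.
In the residual graph, reachable from Well: {Well, M4}.
Min-cut edges: Well→P5 (6), Well→M3 (2), M4→P4 (6); capacity 6 + 2 + 6 = 14.
Cut capacity 17 exceeds the max flow 14, so it is not minimum.

No — its capacity is 17, but the minimum cut has capacity 14.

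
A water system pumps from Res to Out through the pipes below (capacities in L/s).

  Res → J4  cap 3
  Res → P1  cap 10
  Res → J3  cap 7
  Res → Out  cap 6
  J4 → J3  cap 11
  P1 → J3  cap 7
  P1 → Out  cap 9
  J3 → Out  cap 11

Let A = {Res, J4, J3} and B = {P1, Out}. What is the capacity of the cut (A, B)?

27

Edges leaving {Res, J4, J3}: Res→P1 (10), Res→Out (6), J3→Out (11).
Cut capacity = 10 + 6 + 11 = 27.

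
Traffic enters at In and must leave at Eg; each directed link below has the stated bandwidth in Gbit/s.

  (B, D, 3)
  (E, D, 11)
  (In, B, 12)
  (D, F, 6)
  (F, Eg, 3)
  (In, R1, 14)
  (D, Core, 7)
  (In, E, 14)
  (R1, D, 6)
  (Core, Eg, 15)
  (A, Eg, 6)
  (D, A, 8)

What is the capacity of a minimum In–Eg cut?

Augment In→E→D→Core→Eg: bottleneck 7, flow now 7.
Augment In→E→D→A→Eg: bottleneck 4, flow now 11.
Augment In→B→D→A→Eg: bottleneck 2, flow now 13.
Augment In→B→D→F→Eg: bottleneck 1, flow now 14.
Augment In→R1→D→F→Eg: bottleneck 2, flow now 16.
No augmenting path remains; maximum flow = 16.
By max-flow min-cut, the minimum cut capacity equals the max flow.
In the residual graph, reachable from In: {In, E, B, R1, D, A, F}.
Min-cut edges: D→Core (7), A→Eg (6), F→Eg (3); capacity 7 + 6 + 3 = 16.

16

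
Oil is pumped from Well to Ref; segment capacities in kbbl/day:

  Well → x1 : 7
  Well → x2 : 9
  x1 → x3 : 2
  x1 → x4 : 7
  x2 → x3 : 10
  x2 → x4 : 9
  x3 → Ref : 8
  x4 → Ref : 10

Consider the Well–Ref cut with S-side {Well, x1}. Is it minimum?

Given cut capacity: 9 + 2 + 7 = 18.
Augment Well→x1→x3→Ref: bottleneck 2, flow now 2.
Augment Well→x1→x4→Ref: bottleneck 5, flow now 7.
Augment Well→x2→x3→Ref: bottleneck 6, flow now 13.
Augment Well→x2→x4→Ref: bottleneck 3, flow now 16.
No augmenting path remains; maximum flow = 16.
In the residual graph, reachable from Well: {Well}.
Min-cut edges: Well→x1 (7), Well→x2 (9); capacity 7 + 9 = 16.
Cut capacity 18 exceeds the max flow 16, so it is not minimum.

No — its capacity is 18, but the minimum cut has capacity 16.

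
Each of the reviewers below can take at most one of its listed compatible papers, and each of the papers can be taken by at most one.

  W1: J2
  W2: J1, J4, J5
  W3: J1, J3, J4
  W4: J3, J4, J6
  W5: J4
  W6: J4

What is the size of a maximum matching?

5

Unit-capacity flow: source→left, listed edges, right→sink; max matching = max flow.
Augmenting path W1→J2 (+1); matched 1.
Augmenting path W2→J1 (+1); matched 2.
Augmenting path W3→J3 (+1); matched 3.
Augmenting path W4→J4 (+1); matched 4.
Augmenting path W5→J4→W4→J6 (+1); matched 5.
No augmenting path remains; maximum matching = 5.
König certificate: {W1, W2, W3, W4, J4} is a vertex cover of size 5 (every listed pair touches it), so no matching can be larger.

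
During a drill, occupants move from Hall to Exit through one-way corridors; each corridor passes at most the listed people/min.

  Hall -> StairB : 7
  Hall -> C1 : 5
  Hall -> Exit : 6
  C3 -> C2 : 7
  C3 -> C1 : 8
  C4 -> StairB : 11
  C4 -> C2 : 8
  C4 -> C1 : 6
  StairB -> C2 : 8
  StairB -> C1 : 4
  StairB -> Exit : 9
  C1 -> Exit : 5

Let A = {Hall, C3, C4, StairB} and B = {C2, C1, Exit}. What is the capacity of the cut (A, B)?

Edges leaving {Hall, C3, C4, StairB}: Hall→C1 (5), Hall→Exit (6), C3→C2 (7), C3→C1 (8), C4→C2 (8), C4→C1 (6), StairB→C2 (8), StairB→C1 (4), StairB→Exit (9).
Cut capacity = 5 + 6 + 7 + 8 + 8 + 6 + 8 + 4 + 9 = 61.

61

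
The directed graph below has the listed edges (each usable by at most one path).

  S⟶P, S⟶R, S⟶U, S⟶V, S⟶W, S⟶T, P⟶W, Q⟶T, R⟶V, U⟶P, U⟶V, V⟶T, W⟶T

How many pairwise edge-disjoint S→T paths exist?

Assign every edge capacity 1; by Menger, the answer equals the max flow.
Path S→T (+1); total 1.
Path S→V→T (+1); total 2.
Path S→W→T (+1); total 3.
No residual S→T path; max flow = 3.
Certifying cut of size 3: {S→T, V→T, W→T}.

3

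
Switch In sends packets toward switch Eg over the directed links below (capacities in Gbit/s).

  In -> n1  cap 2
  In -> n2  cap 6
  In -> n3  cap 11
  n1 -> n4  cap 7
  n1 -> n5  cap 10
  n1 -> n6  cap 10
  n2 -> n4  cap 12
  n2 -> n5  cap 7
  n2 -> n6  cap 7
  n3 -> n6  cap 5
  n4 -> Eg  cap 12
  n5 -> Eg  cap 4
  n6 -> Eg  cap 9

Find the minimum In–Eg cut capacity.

13

Augment In→n1→n4→Eg: bottleneck 2, flow now 2.
Augment In→n2→n4→Eg: bottleneck 6, flow now 8.
Augment In→n3→n6→Eg: bottleneck 5, flow now 13.
No augmenting path remains; maximum flow = 13.
By max-flow min-cut, the minimum cut capacity equals the max flow.
In the residual graph, reachable from In: {In, n3}.
Min-cut edges: In→n1 (2), In→n2 (6), n3→n6 (5); capacity 2 + 6 + 5 = 13.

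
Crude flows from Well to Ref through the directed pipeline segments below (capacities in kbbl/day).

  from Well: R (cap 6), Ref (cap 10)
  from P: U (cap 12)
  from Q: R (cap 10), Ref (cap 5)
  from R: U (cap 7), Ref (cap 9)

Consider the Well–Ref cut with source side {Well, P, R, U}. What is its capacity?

19

Edges leaving {Well, P, R, U}: Well→Ref (10), R→Ref (9).
Cut capacity = 10 + 9 = 19.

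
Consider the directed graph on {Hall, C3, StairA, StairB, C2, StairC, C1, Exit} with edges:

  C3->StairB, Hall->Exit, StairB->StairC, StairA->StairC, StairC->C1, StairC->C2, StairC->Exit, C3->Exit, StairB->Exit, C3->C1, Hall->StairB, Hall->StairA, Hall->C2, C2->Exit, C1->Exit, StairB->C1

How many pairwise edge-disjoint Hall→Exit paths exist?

Assign every edge capacity 1; by Menger, the answer equals the max flow.
Path Hall→Exit (+1); total 1.
Path Hall→StairB→Exit (+1); total 2.
Path Hall→C2→Exit (+1); total 3.
Path Hall→StairA→StairC→Exit (+1); total 4.
No residual Hall→Exit path; max flow = 4.
Certifying cut of size 4: {Hall→C2, Hall→Exit, Hall→StairA, Hall→StairB}.

4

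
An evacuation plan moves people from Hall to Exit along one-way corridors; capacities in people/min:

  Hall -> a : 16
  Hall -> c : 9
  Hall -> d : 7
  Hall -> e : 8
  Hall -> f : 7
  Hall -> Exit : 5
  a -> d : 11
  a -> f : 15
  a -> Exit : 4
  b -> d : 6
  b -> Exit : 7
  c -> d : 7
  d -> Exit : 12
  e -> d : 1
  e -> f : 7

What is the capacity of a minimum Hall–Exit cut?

21

Augment Hall→Exit: bottleneck 5, flow now 5.
Augment Hall→a→Exit: bottleneck 4, flow now 9.
Augment Hall→d→Exit: bottleneck 7, flow now 16.
Augment Hall→a→d→Exit: bottleneck 5, flow now 21.
No augmenting path remains; maximum flow = 21.
By max-flow min-cut, the minimum cut capacity equals the max flow.
In the residual graph, reachable from Hall: {Hall, a, c, d, e, f}.
Min-cut edges: Hall→Exit (5), a→Exit (4), d→Exit (12); capacity 5 + 4 + 12 = 21.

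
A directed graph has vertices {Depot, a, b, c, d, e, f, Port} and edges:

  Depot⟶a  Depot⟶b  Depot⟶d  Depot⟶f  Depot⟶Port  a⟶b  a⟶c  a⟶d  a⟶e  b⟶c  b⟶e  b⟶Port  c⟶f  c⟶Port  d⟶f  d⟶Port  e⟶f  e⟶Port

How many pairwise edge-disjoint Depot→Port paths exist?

Assign every edge capacity 1; by Menger, the answer equals the max flow.
Path Depot→Port (+1); total 1.
Path Depot→b→Port (+1); total 2.
Path Depot→d→Port (+1); total 3.
Path Depot→a→c→Port (+1); total 4.
No residual Depot→Port path; max flow = 4.
Certifying cut of size 4: {Depot→Port, Depot→a, Depot→b, Depot→d}.

4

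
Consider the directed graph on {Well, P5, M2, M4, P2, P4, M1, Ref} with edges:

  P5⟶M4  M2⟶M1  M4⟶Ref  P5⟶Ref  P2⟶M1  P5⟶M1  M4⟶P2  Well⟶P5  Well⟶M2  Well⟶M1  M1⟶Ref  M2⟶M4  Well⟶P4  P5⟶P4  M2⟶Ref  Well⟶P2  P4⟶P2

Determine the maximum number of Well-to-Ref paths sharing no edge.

Assign every edge capacity 1; by Menger, the answer equals the max flow.
Path Well→P5→Ref (+1); total 1.
Path Well→M2→Ref (+1); total 2.
Path Well→M1→Ref (+1); total 3.
No residual Well→Ref path; max flow = 3.
Certifying cut of size 3: {M1→Ref, Well→M2, Well→P5}.

3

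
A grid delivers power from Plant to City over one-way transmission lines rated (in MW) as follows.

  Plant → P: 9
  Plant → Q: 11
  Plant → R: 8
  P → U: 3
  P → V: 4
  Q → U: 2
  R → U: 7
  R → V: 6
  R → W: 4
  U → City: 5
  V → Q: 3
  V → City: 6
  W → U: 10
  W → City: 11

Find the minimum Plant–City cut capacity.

15

Augment Plant→P→U→City: bottleneck 3, flow now 3.
Augment Plant→P→V→City: bottleneck 4, flow now 7.
Augment Plant→Q→U→City: bottleneck 2, flow now 9.
Augment Plant→R→V→City: bottleneck 2, flow now 11.
Augment Plant→R→W→City: bottleneck 4, flow now 15.
No augmenting path remains; maximum flow = 15.
By max-flow min-cut, the minimum cut capacity equals the max flow.
In the residual graph, reachable from Plant: {Plant, P, Q, R, U, V}.
Min-cut edges: R→W (4), U→City (5), V→City (6); capacity 4 + 5 + 6 = 15.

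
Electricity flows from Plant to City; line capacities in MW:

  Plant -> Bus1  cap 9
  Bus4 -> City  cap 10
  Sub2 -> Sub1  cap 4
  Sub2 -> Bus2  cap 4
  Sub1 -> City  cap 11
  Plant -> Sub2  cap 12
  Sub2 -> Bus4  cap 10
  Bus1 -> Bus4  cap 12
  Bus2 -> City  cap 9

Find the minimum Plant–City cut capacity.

Augment Plant→Bus1→Bus4→City: bottleneck 9, flow now 9.
Augment Plant→Sub2→Sub1→City: bottleneck 4, flow now 13.
Augment Plant→Sub2→Bus2→City: bottleneck 4, flow now 17.
Augment Plant→Sub2→Bus4→City: bottleneck 1, flow now 18.
No augmenting path remains; maximum flow = 18.
By max-flow min-cut, the minimum cut capacity equals the max flow.
In the residual graph, reachable from Plant: {Plant, Bus1, Sub2, Bus4}.
Min-cut edges: Sub2→Sub1 (4), Sub2→Bus2 (4), Bus4→City (10); capacity 4 + 4 + 10 = 18.

18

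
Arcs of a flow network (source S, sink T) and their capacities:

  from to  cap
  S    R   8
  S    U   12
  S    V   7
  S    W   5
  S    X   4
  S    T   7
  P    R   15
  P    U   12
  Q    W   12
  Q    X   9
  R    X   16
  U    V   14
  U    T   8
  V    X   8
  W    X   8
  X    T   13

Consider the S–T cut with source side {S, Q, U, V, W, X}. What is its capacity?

Edges leaving {S, Q, U, V, W, X}: S→R (8), S→T (7), U→T (8), X→T (13).
Cut capacity = 8 + 7 + 8 + 13 = 36.

36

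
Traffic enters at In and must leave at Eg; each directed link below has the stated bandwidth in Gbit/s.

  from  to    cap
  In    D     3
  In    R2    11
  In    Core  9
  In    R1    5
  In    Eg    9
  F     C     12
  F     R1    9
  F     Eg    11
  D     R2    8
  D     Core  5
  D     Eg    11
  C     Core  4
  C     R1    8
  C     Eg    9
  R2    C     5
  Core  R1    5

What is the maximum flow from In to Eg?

Augment In→Eg: bottleneck 9, flow now 9.
Augment In→D→Eg: bottleneck 3, flow now 12.
Augment In→R2→C→Eg: bottleneck 5, flow now 17.
No augmenting path remains; maximum flow = 17.
In the residual graph, reachable from In: {In, R2, Core, R1}.
Min-cut edges: In→D (3), In→Eg (9), R2→C (5); capacity 3 + 9 + 5 = 17.
This cut is saturated, so no flow can exceed 17.

17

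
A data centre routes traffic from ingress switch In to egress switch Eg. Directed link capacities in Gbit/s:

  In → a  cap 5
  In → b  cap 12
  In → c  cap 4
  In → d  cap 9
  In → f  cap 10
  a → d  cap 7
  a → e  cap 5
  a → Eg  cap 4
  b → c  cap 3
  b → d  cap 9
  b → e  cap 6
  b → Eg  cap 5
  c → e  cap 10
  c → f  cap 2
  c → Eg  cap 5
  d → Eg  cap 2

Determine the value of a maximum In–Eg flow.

Augment In→a→Eg: bottleneck 4, flow now 4.
Augment In→b→Eg: bottleneck 5, flow now 9.
Augment In→c→Eg: bottleneck 4, flow now 13.
Augment In→d→Eg: bottleneck 2, flow now 15.
Augment In→b→c→Eg: bottleneck 1, flow now 16.
No augmenting path remains; maximum flow = 16.
In the residual graph, reachable from In: {In, a, b, c, d, e, f}.
Min-cut edges: a→Eg (4), b→Eg (5), c→Eg (5), d→Eg (2); capacity 4 + 5 + 5 + 2 = 16.
This cut is saturated, so no flow can exceed 16.

16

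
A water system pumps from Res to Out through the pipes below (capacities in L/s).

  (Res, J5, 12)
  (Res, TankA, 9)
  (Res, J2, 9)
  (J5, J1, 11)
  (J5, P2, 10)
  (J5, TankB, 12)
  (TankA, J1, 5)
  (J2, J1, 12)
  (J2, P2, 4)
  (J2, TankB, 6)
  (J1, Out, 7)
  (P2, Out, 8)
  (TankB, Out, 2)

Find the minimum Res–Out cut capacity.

17

Augment Res→J5→J1→Out: bottleneck 7, flow now 7.
Augment Res→J5→P2→Out: bottleneck 5, flow now 12.
Augment Res→J2→P2→Out: bottleneck 3, flow now 15.
Augment Res→J2→TankB→Out: bottleneck 2, flow now 17.
No augmenting path remains; maximum flow = 17.
By max-flow min-cut, the minimum cut capacity equals the max flow.
In the residual graph, reachable from Res: {Res, J5, TankA, J2, J1, P2, TankB}.
Min-cut edges: J1→Out (7), P2→Out (8), TankB→Out (2); capacity 7 + 8 + 2 = 17.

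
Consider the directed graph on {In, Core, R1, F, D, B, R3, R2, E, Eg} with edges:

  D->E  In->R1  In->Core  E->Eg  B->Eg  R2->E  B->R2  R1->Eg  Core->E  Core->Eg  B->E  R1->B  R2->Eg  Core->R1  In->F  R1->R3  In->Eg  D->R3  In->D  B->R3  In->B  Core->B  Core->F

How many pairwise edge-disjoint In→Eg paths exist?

5

Assign every edge capacity 1; by Menger, the answer equals the max flow.
Path In→Eg (+1); total 1.
Path In→Core→Eg (+1); total 2.
Path In→R1→Eg (+1); total 3.
Path In→B→Eg (+1); total 4.
Path In→D→E→Eg (+1); total 5.
No residual In→Eg path; max flow = 5.
Certifying cut of size 5: {In→B, In→Core, In→D, In→Eg, In→R1}.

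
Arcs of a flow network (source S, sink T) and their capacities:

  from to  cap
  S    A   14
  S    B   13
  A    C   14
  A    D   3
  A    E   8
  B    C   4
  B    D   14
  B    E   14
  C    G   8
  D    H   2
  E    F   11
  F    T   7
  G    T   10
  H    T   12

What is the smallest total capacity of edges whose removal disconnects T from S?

17

Augment S→A→C→G→T: bottleneck 8, flow now 8.
Augment S→A→D→H→T: bottleneck 2, flow now 10.
Augment S→A→E→F→T: bottleneck 4, flow now 14.
Augment S→B→E→F→T: bottleneck 3, flow now 17.
No augmenting path remains; maximum flow = 17.
By max-flow min-cut, the minimum cut capacity equals the max flow.
In the residual graph, reachable from S: {S, A, B, C, D, E, F}.
Min-cut edges: C→G (8), D→H (2), F→T (7); capacity 8 + 2 + 7 = 17.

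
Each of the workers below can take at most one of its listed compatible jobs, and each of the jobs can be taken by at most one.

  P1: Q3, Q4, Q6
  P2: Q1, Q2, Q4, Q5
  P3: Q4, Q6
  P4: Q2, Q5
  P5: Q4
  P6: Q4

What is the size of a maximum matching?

Unit-capacity flow: source→left, listed edges, right→sink; max matching = max flow.
Augmenting path P1→Q3 (+1); matched 1.
Augmenting path P2→Q1 (+1); matched 2.
Augmenting path P3→Q4 (+1); matched 3.
Augmenting path P4→Q2 (+1); matched 4.
Augmenting path P5→Q4→P3→Q6 (+1); matched 5.
No augmenting path remains; maximum matching = 5.
König certificate: {P1, P2, P3, P4, Q4} is a vertex cover of size 5 (every listed pair touches it), so no matching can be larger.

5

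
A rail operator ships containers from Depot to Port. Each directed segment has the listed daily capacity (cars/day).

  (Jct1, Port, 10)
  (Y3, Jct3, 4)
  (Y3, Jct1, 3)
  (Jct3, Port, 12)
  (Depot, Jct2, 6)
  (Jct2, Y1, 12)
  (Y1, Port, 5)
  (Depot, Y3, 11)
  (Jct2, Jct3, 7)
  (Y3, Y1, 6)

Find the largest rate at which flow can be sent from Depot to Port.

Augment Depot→Y3→Jct1→Port: bottleneck 3, flow now 3.
Augment Depot→Y3→Jct3→Port: bottleneck 4, flow now 7.
Augment Depot→Y3→Y1→Port: bottleneck 4, flow now 11.
Augment Depot→Jct2→Jct3→Port: bottleneck 6, flow now 17.
No augmenting path remains; maximum flow = 17.
In the residual graph, reachable from Depot: {Depot}.
Min-cut edges: Depot→Y3 (11), Depot→Jct2 (6); capacity 11 + 6 = 17.
This cut is saturated, so no flow can exceed 17.

17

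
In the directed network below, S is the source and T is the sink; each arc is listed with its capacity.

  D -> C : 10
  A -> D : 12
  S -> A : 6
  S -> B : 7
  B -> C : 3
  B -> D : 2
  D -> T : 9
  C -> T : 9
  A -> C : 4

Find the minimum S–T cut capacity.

11

Augment S→A→C→T: bottleneck 4, flow now 4.
Augment S→A→D→T: bottleneck 2, flow now 6.
Augment S→B→C→T: bottleneck 3, flow now 9.
Augment S→B→D→T: bottleneck 2, flow now 11.
No augmenting path remains; maximum flow = 11.
By max-flow min-cut, the minimum cut capacity equals the max flow.
In the residual graph, reachable from S: {S, B}.
Min-cut edges: S→A (6), B→C (3), B→D (2); capacity 6 + 3 + 2 = 11.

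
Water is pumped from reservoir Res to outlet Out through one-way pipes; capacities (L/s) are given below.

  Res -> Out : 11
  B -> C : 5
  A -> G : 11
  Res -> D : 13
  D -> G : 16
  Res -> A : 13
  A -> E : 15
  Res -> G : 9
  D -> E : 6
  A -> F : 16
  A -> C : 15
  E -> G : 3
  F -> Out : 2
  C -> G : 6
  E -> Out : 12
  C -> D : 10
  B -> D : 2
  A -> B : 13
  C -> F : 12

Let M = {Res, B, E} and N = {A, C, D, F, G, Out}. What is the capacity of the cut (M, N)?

Edges leaving {Res, B, E}: Res→A (13), Res→D (13), Res→G (9), Res→Out (11), B→C (5), B→D (2), E→G (3), E→Out (12).
Cut capacity = 13 + 13 + 9 + 11 + 5 + 2 + 3 + 12 = 68.

68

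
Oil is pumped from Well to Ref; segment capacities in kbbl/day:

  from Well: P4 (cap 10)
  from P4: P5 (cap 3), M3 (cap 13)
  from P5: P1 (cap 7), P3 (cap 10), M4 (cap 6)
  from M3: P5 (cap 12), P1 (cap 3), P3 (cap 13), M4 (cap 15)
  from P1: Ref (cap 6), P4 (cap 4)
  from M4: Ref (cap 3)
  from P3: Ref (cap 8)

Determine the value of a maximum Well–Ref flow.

Augment Well→P4→P5→P1→Ref: bottleneck 3, flow now 3.
Augment Well→P4→M3→P1→Ref: bottleneck 3, flow now 6.
Augment Well→P4→M3→M4→Ref: bottleneck 3, flow now 9.
Augment Well→P4→M3→P3→Ref: bottleneck 1, flow now 10.
No augmenting path remains; maximum flow = 10.
In the residual graph, reachable from Well: {Well}.
Min-cut edges: Well→P4 (10); capacity 10 = 10.
This cut is saturated, so no flow can exceed 10.

10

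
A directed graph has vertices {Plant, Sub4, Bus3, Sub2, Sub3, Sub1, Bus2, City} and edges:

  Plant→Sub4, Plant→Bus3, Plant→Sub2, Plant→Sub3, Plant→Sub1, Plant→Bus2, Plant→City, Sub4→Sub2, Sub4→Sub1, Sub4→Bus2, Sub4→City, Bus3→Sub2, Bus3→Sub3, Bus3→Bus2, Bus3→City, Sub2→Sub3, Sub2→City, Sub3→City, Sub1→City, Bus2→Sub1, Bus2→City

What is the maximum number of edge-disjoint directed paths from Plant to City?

Assign every edge capacity 1; by Menger, the answer equals the max flow.
Path Plant→City (+1); total 1.
Path Plant→Sub4→City (+1); total 2.
Path Plant→Bus3→City (+1); total 3.
Path Plant→Sub2→City (+1); total 4.
Path Plant→Sub3→City (+1); total 5.
Path Plant→Sub1→City (+1); total 6.
Path Plant→Bus2→City (+1); total 7.
No residual Plant→City path; max flow = 7.
Certifying cut of size 7: {Plant→Bus2, Plant→Bus3, Plant→City, Plant→Sub1, Plant→Sub2, Plant→Sub3, Plant→Sub4}.

7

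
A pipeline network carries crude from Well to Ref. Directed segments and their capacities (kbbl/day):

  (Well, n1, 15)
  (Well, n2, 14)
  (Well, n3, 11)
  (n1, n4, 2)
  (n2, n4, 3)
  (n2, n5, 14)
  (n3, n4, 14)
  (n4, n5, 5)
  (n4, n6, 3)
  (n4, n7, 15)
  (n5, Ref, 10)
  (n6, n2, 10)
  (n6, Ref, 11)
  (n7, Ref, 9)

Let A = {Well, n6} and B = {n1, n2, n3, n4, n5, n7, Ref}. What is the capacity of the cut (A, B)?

61

Edges leaving {Well, n6}: Well→n1 (15), Well→n2 (14), Well→n3 (11), n6→n2 (10), n6→Ref (11).
Cut capacity = 15 + 14 + 11 + 10 + 11 = 61.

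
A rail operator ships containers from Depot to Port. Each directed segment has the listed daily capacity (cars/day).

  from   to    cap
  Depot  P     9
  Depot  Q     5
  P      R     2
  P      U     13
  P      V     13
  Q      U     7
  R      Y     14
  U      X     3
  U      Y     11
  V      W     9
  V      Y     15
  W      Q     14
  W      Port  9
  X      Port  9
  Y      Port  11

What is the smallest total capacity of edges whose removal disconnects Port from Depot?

14

Augment Depot→P→R→Y→Port: bottleneck 2, flow now 2.
Augment Depot→P→U→X→Port: bottleneck 3, flow now 5.
Augment Depot→P→U→Y→Port: bottleneck 4, flow now 9.
Augment Depot→Q→U→Y→Port: bottleneck 5, flow now 14.
No augmenting path remains; maximum flow = 14.
By max-flow min-cut, the minimum cut capacity equals the max flow.
In the residual graph, reachable from Depot: {Depot}.
Min-cut edges: Depot→P (9), Depot→Q (5); capacity 9 + 5 = 14.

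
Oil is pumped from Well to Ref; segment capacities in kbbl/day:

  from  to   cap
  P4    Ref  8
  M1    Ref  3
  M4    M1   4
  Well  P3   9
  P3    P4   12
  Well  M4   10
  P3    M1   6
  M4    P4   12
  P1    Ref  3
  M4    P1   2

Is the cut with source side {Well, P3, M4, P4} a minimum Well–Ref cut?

No — its capacity is 20, but the minimum cut has capacity 13.

Given cut capacity: 6 + 4 + 2 + 8 = 20.
Augment Well→P3→M1→Ref: bottleneck 3, flow now 3.
Augment Well→P3→P4→Ref: bottleneck 6, flow now 9.
Augment Well→M4→P1→Ref: bottleneck 2, flow now 11.
Augment Well→M4→P4→Ref: bottleneck 2, flow now 13.
No augmenting path remains; maximum flow = 13.
In the residual graph, reachable from Well: {Well, P3, M4, M1, P4}.
Min-cut edges: M4→P1 (2), M1→Ref (3), P4→Ref (8); capacity 2 + 3 + 8 = 13.
Cut capacity 20 exceeds the max flow 13, so it is not minimum.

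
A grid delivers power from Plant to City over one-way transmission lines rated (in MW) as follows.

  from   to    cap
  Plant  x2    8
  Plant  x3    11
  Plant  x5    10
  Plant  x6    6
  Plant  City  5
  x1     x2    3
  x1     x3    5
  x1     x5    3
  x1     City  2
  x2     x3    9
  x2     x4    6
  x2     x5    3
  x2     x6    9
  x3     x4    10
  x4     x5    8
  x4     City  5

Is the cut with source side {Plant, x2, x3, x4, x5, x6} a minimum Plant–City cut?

Given cut capacity: 5 + 5 = 10.
Augment Plant→City: bottleneck 5, flow now 5.
Augment Plant→x2→x4→City: bottleneck 5, flow now 10.
No augmenting path remains; maximum flow = 10.
Cut capacity 10 equals the max flow, so it is a minimum cut.

Yes — it is a minimum cut (capacity 10).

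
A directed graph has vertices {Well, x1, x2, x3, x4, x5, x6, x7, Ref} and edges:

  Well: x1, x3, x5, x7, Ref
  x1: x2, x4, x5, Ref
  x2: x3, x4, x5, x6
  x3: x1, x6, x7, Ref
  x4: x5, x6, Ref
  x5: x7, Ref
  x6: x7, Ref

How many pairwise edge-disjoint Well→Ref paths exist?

Assign every edge capacity 1; by Menger, the answer equals the max flow.
Path Well→Ref (+1); total 1.
Path Well→x1→Ref (+1); total 2.
Path Well→x3→Ref (+1); total 3.
Path Well→x5→Ref (+1); total 4.
No residual Well→Ref path; max flow = 4.
Certifying cut of size 4: {Well→Ref, Well→x1, Well→x3, Well→x5}.

4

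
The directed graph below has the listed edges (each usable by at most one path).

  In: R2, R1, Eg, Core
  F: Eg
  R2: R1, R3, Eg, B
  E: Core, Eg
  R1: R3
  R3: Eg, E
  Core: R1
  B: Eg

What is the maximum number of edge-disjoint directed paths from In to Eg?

3

Assign every edge capacity 1; by Menger, the answer equals the max flow.
Path In→Eg (+1); total 1.
Path In→R2→Eg (+1); total 2.
Path In→R1→R3→Eg (+1); total 3.
No residual In→Eg path; max flow = 3.
Certifying cut of size 3: {In→Eg, In→R2, R1→R3}.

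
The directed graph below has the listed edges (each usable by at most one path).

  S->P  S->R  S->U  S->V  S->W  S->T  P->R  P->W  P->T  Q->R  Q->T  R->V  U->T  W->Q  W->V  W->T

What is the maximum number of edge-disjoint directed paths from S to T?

4

Assign every edge capacity 1; by Menger, the answer equals the max flow.
Path S→T (+1); total 1.
Path S→P→T (+1); total 2.
Path S→U→T (+1); total 3.
Path S→W→T (+1); total 4.
No residual S→T path; max flow = 4.
Certifying cut of size 4: {S→P, S→T, S→U, S→W}.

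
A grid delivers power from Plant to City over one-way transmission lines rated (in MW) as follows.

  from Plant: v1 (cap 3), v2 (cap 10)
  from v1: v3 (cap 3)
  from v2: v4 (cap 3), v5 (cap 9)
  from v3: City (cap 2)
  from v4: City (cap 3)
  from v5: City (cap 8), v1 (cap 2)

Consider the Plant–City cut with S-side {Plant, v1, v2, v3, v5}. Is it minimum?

Given cut capacity: 3 + 2 + 8 = 13.
Augment Plant→v1→v3→City: bottleneck 2, flow now 2.
Augment Plant→v2→v4→City: bottleneck 3, flow now 5.
Augment Plant→v2→v5→City: bottleneck 7, flow now 12.
No augmenting path remains; maximum flow = 12.
In the residual graph, reachable from Plant: {Plant, v1, v3}.
Min-cut edges: Plant→v2 (10), v3→City (2); capacity 10 + 2 = 12.
Cut capacity 13 exceeds the max flow 12, so it is not minimum.

No — its capacity is 13, but the minimum cut has capacity 12.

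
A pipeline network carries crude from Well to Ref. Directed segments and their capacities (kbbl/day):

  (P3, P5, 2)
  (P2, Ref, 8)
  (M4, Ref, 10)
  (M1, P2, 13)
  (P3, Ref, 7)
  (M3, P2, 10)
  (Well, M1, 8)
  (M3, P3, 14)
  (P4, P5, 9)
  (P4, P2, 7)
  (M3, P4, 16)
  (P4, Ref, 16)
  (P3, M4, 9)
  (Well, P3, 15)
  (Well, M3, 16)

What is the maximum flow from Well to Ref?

39

Augment Well→P3→Ref: bottleneck 7, flow now 7.
Augment Well→M1→P2→Ref: bottleneck 8, flow now 15.
Augment Well→M3→P4→Ref: bottleneck 16, flow now 31.
Augment Well→P3→M4→Ref: bottleneck 8, flow now 39.
No augmenting path remains; maximum flow = 39.
In the residual graph, reachable from Well: {Well}.
Min-cut edges: Well→M1 (8), Well→M3 (16), Well→P3 (15); capacity 8 + 16 + 15 = 39.
This cut is saturated, so no flow can exceed 39.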